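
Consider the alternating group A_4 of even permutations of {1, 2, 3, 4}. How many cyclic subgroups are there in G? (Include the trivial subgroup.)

8

A cyclic subgroup of order d is generated by each of its φ(d) elements of order d, so the cyclic subgroups of order d number (#elements of order d)/φ(d).
Cyclic subgroups by order — order 1: 1; order 2: 3; order 3: 4.
Total: 8.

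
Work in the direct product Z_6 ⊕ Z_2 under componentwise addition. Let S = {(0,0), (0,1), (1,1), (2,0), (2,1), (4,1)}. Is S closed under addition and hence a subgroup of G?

No

(1,1) ∈ S but its inverse (5,1) ∉ S, so S is not a subgroup.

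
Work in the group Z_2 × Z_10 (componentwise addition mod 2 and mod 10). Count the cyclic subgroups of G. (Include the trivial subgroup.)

8

A cyclic subgroup of order d is generated by each of its φ(d) elements of order d, so the cyclic subgroups of order d number (#elements of order d)/φ(d).
Cyclic subgroups by order — order 1: 1; order 2: 3; order 5: 1; order 10: 3.
Total: 8.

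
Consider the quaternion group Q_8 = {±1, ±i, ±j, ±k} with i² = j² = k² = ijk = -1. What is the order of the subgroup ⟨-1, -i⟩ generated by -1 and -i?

|⟨-1⟩| = 2 and |⟨-i⟩| = 4, so |H| is a multiple of lcm(2, 4) = 4 and divides |G| = 8.
Closing under the operation: H = {1, -1, i, -i}, so |H| = 4.

4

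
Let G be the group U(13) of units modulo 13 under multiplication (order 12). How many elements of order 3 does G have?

The elements of order 3 are: 3, 9.
That's 2.

2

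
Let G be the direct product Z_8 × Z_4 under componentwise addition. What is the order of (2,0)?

The order of (2,0) in Z_8 × Z_4 is lcm(ord(2) in Z_8, ord(0) in Z_4).
ord(2) = 4 and ord(0) = 1, so |⟨(2,0)⟩| = lcm(4, 1) = 4.

4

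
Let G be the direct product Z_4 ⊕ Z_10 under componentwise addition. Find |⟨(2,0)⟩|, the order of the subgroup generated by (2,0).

2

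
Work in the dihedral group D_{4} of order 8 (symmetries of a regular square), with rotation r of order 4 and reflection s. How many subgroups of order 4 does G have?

3

|G| = 8 and 4 | 8, so subgroups of order 4 are possible by Lagrange.
The subgroups of order 4 are: {e, r, r^2, r^3}; {e, r^2, s, r^2s}; {e, r^2, rs, r^3s}.
So G has 3 subgroups of order 4.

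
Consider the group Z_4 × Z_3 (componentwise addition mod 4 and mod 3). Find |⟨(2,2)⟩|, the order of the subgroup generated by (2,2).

6

The order of (2,2) in Z_4 × Z_3 is lcm(ord(2) in Z_4, ord(2) in Z_3).
ord(2) = 2 and ord(2) = 3, so |⟨(2,2)⟩| = lcm(2, 3) = 6.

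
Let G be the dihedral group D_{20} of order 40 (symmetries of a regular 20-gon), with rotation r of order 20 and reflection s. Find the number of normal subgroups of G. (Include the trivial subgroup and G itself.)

G has 48 subgroups. Checking conjugation-invariance by order — order 1: 1/1 normal; order 2: 1/21 normal; order 4: 1/11 normal; order 5: 1/1 normal; order 8: 0/5 normal; order 10: 1/5 normal; order 20: 3/3 normal; order 40: 1/1 normal.
Total normal subgroups: 9.

9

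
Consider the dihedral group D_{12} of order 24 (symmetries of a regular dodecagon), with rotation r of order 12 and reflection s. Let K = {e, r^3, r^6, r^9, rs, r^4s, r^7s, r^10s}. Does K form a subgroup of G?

Yes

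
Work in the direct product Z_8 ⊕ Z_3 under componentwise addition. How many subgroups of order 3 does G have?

1

|G| = 24 and 3 | 24, so subgroups of order 3 are possible by Lagrange.
The subgroups of order 3 are: {(0,0), (0,1), (0,2)}.
So G has 1 subgroup of order 3.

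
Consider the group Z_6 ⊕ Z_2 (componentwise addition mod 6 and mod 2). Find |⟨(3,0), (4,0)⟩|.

|⟨(3,0)⟩| = 2 and |⟨(4,0)⟩| = 3, so |H| is a multiple of lcm(2, 3) = 6 and divides |G| = 12.
Closing under the operation: H = {(0,0), (1,0), (2,0), (3,0), (4,0), (5,0)}, so |H| = 6.

6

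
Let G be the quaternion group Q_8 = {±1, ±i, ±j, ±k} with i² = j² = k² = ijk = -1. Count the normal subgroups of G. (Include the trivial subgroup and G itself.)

6

G has 6 subgroups. Checking conjugation-invariance by order — order 1: 1/1 normal; order 2: 1/1 normal; order 4: 3/3 normal; order 8: 1/1 normal.
Total normal subgroups: 6.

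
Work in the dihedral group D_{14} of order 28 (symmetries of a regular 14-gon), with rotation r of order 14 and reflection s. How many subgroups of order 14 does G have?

3

|G| = 28 and 14 | 28, so subgroups of order 14 are possible by Lagrange.
The subgroups of order 14 are: {e, r, r^2, r^3, r^4, r^5, r^6, r^7, r^8, r^9, r^10, r^11, r^12, r^13}; {e, r^2, r^4, r^6, r^8, r^10, r^12, s, r^2s, r^4s, r^6s, r^8s, r^10s, r^12s}; {e, r^2, r^4, r^6, r^8, r^10, r^12, rs, r^3s, r^5s, r^7s, r^9s, r^11s, r^13s}.
So G has 3 subgroups of order 14.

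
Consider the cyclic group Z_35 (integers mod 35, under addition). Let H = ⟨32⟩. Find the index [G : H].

1

|⟨32⟩| = 35 and |G| = 35.
By Lagrange, [G : H] = |G|/|H| = 35/35 = 1.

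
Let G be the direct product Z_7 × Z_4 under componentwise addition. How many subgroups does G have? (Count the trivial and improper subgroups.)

|G| = 28, so by Lagrange every subgroup order divides 28. Divisors: 1, 2, 4, 7, 14, 28.
Subgroups by order — order 1: 1; order 2: 1; order 4: 1; order 7: 1; order 14: 1; order 28: 1.
Total: 1 + 1 + 1 + 1 + 1 + 1 = 6.

6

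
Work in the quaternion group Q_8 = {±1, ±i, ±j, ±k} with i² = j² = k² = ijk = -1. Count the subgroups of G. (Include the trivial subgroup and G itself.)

6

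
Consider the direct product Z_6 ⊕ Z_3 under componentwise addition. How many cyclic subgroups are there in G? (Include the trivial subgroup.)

Group the elements of G by the cyclic subgroup they generate; each cyclic subgroup of order d accounts for φ(d) elements.
Cyclic subgroups by order — order 1: 1; order 2: 1; order 3: 4; order 6: 4.
Total: 10.

10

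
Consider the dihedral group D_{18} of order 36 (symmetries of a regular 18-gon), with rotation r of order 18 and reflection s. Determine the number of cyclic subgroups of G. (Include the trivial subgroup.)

24

Group the elements of G by the cyclic subgroup they generate; each cyclic subgroup of order d accounts for φ(d) elements.
Cyclic subgroups by order — order 1: 1; order 2: 19; order 3: 1; order 6: 1; order 9: 1; order 18: 1.
Total: 24.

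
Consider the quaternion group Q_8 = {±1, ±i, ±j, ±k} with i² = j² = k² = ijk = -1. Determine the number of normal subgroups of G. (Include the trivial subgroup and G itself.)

G has 6 subgroups. Checking conjugation-invariance by order — order 1: 1/1 normal; order 2: 1/1 normal; order 4: 3/3 normal; order 8: 1/1 normal.
Total normal subgroups: 6.

6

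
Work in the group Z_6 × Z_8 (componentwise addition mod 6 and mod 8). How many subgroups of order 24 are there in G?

3

|G| = 48 and 24 | 48, so subgroups of order 24 are possible by Lagrange.
The subgroups of order 24 are: {(0,0), (0,1), (0,2), (0,3), (0,4), (0,5), (0,6), (0,7), (2,0), (2,1), (2,2), (2,3), (2,4), (2,5), (2,6), (2,7), (4,0), (4,1), (4,2), (4,3), (4,4), (4,5), (4,6), (4,7)}; {(0,0), (0,2), (0,4), (0,6), (1,0), (1,2), (1,4), (1,6), (2,0), (2,2), (2,4), (2,6), (3,0), (3,2), (3,4), (3,6), (4,0), (4,2), (4,4), (4,6), (5,0), (5,2), (5,4), (5,6)}; {(0,0), (0,2), (0,4), (0,6), (1,1), (1,3), (1,5), (1,7), (2,0), (2,2), (2,4), (2,6), (3,1), (3,3), (3,5), (3,7), (4,0), (4,2), (4,4), (4,6), (5,1), (5,3), (5,5), (5,7)}.
So G has 3 subgroups of order 24.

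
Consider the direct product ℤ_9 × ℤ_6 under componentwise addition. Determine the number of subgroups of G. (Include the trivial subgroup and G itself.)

|G| = 54, so by Lagrange every subgroup order divides 54. Divisors: 1, 2, 3, 6, 9, 18, 27, 54.
Subgroups by order — order 1: 1; order 2: 1; order 3: 4; order 6: 4; order 9: 4; order 18: 4; order 27: 1; order 54: 1.
Total: 1 + 1 + 4 + 4 + 4 + 4 + 1 + 1 = 20.

20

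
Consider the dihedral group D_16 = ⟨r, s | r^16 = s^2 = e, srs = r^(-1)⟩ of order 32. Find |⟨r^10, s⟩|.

16

|⟨r^10⟩| = 8 and |⟨s⟩| = 2, so |H| is a multiple of lcm(8, 2) = 8 and divides |G| = 32.
Closing under the operation: H = {e, r^2, r^4, r^6, r^8, r^10, r^12, r^14, s, r^2s, r^4s, r^6s, r^8s, r^10s, r^12s, r^14s}, so |H| = 16.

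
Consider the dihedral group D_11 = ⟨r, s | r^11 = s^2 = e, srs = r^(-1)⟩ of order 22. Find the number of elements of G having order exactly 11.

10

Enumerating element orders in G gives 10 elements of order 11.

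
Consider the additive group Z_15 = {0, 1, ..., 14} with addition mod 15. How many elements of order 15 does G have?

8

In a cyclic group of order 15, the number of elements of order d (for d | 15) is φ(d).
φ(15) = 8.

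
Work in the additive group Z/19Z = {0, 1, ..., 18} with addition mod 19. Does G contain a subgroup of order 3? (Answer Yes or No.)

No

3 does not divide |G| = 19, so by Lagrange no subgroup of order 3 exists.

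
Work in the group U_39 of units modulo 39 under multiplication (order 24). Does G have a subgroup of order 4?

4 | 24. A subgroup of order 4 is {1, 14, 25, 38}.

Yes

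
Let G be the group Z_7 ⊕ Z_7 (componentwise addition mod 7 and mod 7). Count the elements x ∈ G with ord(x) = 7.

48

An element (a,b) has order lcm(ord(a), ord(b)); count pairs with lcm equal to 7.
Enumerating gives 48 such elements.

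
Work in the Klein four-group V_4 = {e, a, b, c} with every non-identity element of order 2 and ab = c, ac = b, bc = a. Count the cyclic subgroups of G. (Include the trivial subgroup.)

A cyclic subgroup of order d is generated by each of its φ(d) elements of order d, so the cyclic subgroups of order d number (#elements of order d)/φ(d).
Cyclic subgroups by order — order 1: 1; order 2: 3.
Total: 4.

4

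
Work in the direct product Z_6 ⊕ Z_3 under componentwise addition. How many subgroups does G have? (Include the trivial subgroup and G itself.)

12

|G| = 18, so by Lagrange every subgroup order divides 18. Divisors: 1, 2, 3, 6, 9, 18.
Subgroups by order — order 1: 1; order 2: 1; order 3: 4; order 6: 4; order 9: 1; order 18: 1.
Total: 1 + 1 + 4 + 4 + 1 + 1 = 12.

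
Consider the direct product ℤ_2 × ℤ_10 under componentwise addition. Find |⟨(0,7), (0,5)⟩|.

|⟨(0,7)⟩| = 10 and |⟨(0,5)⟩| = 2, so |H| is a multiple of lcm(10, 2) = 10 and divides |G| = 20.
Closing under the operation: H = {(0,0), (0,1), (0,2), (0,3), (0,4), (0,5), (0,6), (0,7), (0,8), (0,9)}, so |H| = 10.

10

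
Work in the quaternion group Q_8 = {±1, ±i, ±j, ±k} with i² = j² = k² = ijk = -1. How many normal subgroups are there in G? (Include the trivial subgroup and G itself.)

G has 6 subgroups. Checking conjugation-invariance by order — order 1: 1/1 normal; order 2: 1/1 normal; order 4: 3/3 normal; order 8: 1/1 normal.
Total normal subgroups: 6.

6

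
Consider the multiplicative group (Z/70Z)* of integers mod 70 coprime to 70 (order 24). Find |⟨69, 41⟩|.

|⟨69⟩| = 2 and |⟨41⟩| = 2, so |H| is a multiple of lcm(2, 2) = 2 and divides |G| = 24.
Closing under the operation: H = {1, 29, 41, 69}, so |H| = 4.

4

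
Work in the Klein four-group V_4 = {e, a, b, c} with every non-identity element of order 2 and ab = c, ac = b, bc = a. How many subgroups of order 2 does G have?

3

|G| = 4 and 2 | 4, so subgroups of order 2 are possible by Lagrange.
The subgroups of order 2 are: {e, a}; {e, b}; {e, c}.
So G has 3 subgroups of order 2.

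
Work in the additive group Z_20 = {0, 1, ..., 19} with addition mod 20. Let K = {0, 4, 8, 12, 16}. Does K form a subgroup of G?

Yes

|K| = 5 divides |G| = 20, consistent with Lagrange.
K contains the identity, every element's inverse is in K, and K is closed under +: it is a subgroup.
In fact K = ⟨16⟩.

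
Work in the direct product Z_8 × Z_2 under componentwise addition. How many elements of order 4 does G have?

4

An element (a,b) has order lcm(ord(a), ord(b)); count pairs with lcm equal to 4.
Enumerating gives 4 such elements.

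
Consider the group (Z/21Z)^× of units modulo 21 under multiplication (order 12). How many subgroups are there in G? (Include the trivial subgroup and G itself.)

10

|G| = 12, so by Lagrange every subgroup order divides 12. Divisors: 1, 2, 3, 4, 6, 12.
Subgroups by order — order 1: 1; order 2: 3; order 3: 1; order 4: 1; order 6: 3; order 12: 1.
Total: 1 + 3 + 1 + 1 + 3 + 1 = 10.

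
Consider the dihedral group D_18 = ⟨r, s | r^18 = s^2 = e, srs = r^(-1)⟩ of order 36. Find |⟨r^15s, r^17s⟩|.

18

|⟨r^15s⟩| = 2 and |⟨r^17s⟩| = 2, so |H| is a multiple of lcm(2, 2) = 2 and divides |G| = 36.
Closing under the operation: H = {e, r^2, r^4, r^6, r^8, r^10, r^12, r^14, r^16, rs, r^3s, r^5s, r^7s, r^9s, r^11s, r^13s, r^15s, r^17s}, so |H| = 18.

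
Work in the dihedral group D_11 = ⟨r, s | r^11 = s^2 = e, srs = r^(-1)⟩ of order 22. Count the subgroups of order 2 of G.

11

|G| = 22 and 2 | 22, so subgroups of order 2 are possible by Lagrange.
The subgroups of order 2 are: {e, r^10s}; {e, r^2s}; {e, r^3s}; {e, r^4s}; … (11 in all).
So G has 11 subgroups of order 2.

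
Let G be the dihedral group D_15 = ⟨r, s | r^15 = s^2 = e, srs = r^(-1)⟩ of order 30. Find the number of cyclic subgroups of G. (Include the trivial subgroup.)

Each element a generates a cyclic subgroup ⟨a⟩; distinct elements may generate the same one (a cyclic group of order d has φ(d) generators).
Cyclic subgroups by order — order 1: 1; order 2: 15; order 3: 1; order 5: 1; order 15: 1.
Total: 19.

19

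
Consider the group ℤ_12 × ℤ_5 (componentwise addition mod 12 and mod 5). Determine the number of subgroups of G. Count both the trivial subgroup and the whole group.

12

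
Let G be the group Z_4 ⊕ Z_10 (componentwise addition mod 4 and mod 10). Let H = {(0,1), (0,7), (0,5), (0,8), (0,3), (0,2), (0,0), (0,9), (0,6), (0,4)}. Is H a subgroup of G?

|H| = 10 divides |G| = 40, consistent with Lagrange.
H contains the identity, every element's inverse is in H, and H is closed under +: it is a subgroup.
In fact H = ⟨(0,1)⟩.

Yes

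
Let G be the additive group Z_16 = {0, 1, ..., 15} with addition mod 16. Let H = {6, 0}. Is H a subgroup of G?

6 ∈ H but its inverse 10 ∉ H, so H is not a subgroup.

No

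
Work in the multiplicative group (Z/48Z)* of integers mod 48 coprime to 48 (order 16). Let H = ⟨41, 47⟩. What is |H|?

4

|⟨41⟩| = 2 and |⟨47⟩| = 2, so |H| is a multiple of lcm(2, 2) = 2 and divides |G| = 16.
Closing under the operation: H = {1, 7, 41, 47}, so |H| = 4.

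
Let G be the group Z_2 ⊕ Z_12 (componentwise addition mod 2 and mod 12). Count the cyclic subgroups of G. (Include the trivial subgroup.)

12

Group the elements of G by the cyclic subgroup they generate; each cyclic subgroup of order d accounts for φ(d) elements.
Cyclic subgroups by order — order 1: 1; order 2: 3; order 3: 1; order 4: 2; order 6: 3; order 12: 2.
Total: 12.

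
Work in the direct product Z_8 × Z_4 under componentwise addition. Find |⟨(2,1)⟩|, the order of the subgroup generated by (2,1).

4

The order of (2,1) in Z_8 × Z_4 is lcm(ord(2) in Z_8, ord(1) in Z_4).
ord(2) = 4 and ord(1) = 4, so |⟨(2,1)⟩| = lcm(4, 4) = 4.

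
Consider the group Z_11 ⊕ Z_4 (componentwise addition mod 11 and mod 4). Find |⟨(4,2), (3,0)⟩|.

22

|⟨(4,2)⟩| = 22 and |⟨(3,0)⟩| = 11, so |H| is a multiple of lcm(22, 11) = 22 and divides |G| = 44.
Closing under the operation: H = {(0,0), (0,2), (1,0), (1,2), (2,0), (2,2), (3,0), (3,2), (4,0), (4,2), (5,0), (5,2), (6,0), (6,2), (7,0), (7,2), (8,0), (8,2), (9,0), (9,2), (10,0), (10,2)}, so |H| = 22.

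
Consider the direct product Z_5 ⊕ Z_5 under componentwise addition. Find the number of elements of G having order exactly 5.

24

An element (a,b) has order lcm(ord(a), ord(b)); count pairs with lcm equal to 5.
Enumerating gives 24 such elements.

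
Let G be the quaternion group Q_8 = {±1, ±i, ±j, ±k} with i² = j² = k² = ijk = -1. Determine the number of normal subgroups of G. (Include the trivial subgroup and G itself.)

G has 6 subgroups. Checking conjugation-invariance by order — order 1: 1/1 normal; order 2: 1/1 normal; order 4: 3/3 normal; order 8: 1/1 normal.
Total normal subgroups: 6.

6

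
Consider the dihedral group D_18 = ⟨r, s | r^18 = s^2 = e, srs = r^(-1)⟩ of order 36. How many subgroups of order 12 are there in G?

|G| = 36 and 12 | 36, so subgroups of order 12 are possible by Lagrange.
The subgroups of order 12 are: {e, r^3, r^6, r^9, r^12, r^15, rs, r^4s, r^7s, r^10s, r^13s, r^16s}; {e, r^3, r^6, r^9, r^12, r^15, r^2s, r^5s, r^8s, r^11s, r^14s, r^17s}; {e, r^3, r^6, r^9, r^12, r^15, s, r^3s, r^6s, r^9s, r^12s, r^15s}.
So G has 3 subgroups of order 12.

3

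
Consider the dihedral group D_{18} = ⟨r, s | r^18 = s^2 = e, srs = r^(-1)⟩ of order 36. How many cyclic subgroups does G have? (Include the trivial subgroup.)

Group the elements of G by the cyclic subgroup they generate; each cyclic subgroup of order d accounts for φ(d) elements.
Cyclic subgroups by order — order 1: 1; order 2: 19; order 3: 1; order 6: 1; order 9: 1; order 18: 1.
Total: 24.

24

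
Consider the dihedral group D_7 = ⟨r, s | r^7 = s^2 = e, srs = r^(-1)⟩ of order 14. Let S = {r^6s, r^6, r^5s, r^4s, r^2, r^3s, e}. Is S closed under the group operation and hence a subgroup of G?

No

r^6 ∈ S but its inverse r ∉ S, so S is not a subgroup.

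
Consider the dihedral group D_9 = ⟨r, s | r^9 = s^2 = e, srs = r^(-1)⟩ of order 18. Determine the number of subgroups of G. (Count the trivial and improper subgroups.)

16

|G| = 18, so by Lagrange every subgroup order divides 18. Divisors: 1, 2, 3, 6, 9, 18.
Subgroups by order — order 1: 1; order 2: 9; order 3: 1; order 6: 3; order 9: 1; order 18: 1.
Total: 1 + 9 + 1 + 3 + 1 + 1 = 16.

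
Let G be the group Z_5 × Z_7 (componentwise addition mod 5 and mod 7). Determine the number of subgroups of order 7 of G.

1

|G| = 35 and 7 | 35, so subgroups of order 7 are possible by Lagrange.
The subgroups of order 7 are: {(0,0), (0,1), (0,2), (0,3), (0,4), (0,5), (0,6)}.
So G has 1 subgroup of order 7.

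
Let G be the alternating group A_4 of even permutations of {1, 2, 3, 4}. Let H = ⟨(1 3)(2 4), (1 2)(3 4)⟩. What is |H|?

4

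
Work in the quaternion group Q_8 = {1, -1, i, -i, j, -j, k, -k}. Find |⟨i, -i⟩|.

4

|⟨i⟩| = 4 and |⟨-i⟩| = 4, so |H| is a multiple of lcm(4, 4) = 4 and divides |G| = 8.
Closing under the operation: H = {1, -1, i, -i}, so |H| = 4.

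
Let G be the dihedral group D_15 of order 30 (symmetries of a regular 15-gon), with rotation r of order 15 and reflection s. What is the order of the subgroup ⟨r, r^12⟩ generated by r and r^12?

15

|⟨r⟩| = 15 and |⟨r^12⟩| = 5, so |H| is a multiple of lcm(15, 5) = 15 and divides |G| = 30.
Closing under the operation: H = {e, r, r^2, r^3, r^4, r^5, r^6, r^7, r^8, r^9, r^10, r^11, r^12, r^13, r^14}, so |H| = 15.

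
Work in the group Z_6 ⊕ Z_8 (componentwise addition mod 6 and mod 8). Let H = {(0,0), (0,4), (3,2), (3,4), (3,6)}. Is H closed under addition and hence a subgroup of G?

No

|H| = 5 does not divide |G| = 48, so by Lagrange H is not a subgroup.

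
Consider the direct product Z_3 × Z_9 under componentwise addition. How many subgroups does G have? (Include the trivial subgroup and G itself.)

|G| = 27, so by Lagrange every subgroup order divides 27. Divisors: 1, 3, 9, 27.
Subgroups by order — order 1: 1; order 3: 4; order 9: 4; order 27: 1.
Total: 1 + 4 + 4 + 1 = 10.

10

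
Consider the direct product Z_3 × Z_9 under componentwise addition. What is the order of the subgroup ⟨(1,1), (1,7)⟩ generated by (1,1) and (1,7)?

|⟨(1,1)⟩| = 9 and |⟨(1,7)⟩| = 9, so |H| is a multiple of lcm(9, 9) = 9 and divides |G| = 27.
Closing under the operation: H = {(0,0), (0,3), (0,6), (1,1), (1,4), (1,7), (2,2), (2,5), (2,8)}, so |H| = 9.

9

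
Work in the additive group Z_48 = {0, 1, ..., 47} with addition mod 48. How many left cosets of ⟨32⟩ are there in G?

16

|⟨32⟩| = 3 and |G| = 48.
By Lagrange, [G : H] = |G|/|H| = 48/3 = 16.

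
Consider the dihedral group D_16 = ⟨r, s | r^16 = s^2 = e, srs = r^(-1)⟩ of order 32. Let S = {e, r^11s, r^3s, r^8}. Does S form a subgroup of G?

Yes

|S| = 4 divides |G| = 32, consistent with Lagrange.
S contains the identity, every element's inverse is in S, and S is closed under ·: it is a subgroup.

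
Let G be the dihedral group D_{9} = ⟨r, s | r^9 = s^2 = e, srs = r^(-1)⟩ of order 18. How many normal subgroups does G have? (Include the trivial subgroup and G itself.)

4

G has 16 subgroups. Checking conjugation-invariance by order — order 1: 1/1 normal; order 2: 0/9 normal; order 3: 1/1 normal; order 6: 0/3 normal; order 9: 1/1 normal; order 18: 1/1 normal.
Total normal subgroups: 4.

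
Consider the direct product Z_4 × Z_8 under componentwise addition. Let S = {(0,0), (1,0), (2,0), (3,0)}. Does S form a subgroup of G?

|S| = 4 divides |G| = 32, consistent with Lagrange.
S contains the identity, every element's inverse is in S, and S is closed under +: it is a subgroup.
In fact S = ⟨(1,0)⟩.

Yes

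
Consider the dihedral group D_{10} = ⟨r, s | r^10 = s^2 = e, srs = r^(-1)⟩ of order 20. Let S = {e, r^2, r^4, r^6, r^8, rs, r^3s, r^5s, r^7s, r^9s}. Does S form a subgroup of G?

Yes

|S| = 10 divides |G| = 20, consistent with Lagrange.
S contains the identity, every element's inverse is in S, and S is closed under ·: it is a subgroup.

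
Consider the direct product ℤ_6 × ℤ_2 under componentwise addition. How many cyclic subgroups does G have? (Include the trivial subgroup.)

8

Group the elements of G by the cyclic subgroup they generate; each cyclic subgroup of order d accounts for φ(d) elements.
Cyclic subgroups by order — order 1: 1; order 2: 3; order 3: 1; order 6: 3.
Total: 8.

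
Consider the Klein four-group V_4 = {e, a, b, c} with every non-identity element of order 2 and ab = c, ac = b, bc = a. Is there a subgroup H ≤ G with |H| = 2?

Yes

2 | 4. A subgroup of order 2 is {e, a}.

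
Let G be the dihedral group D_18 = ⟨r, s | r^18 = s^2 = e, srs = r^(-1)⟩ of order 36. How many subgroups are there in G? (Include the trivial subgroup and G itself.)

|G| = 36, so by Lagrange every subgroup order divides 36. Divisors: 1, 2, 3, 4, 6, 9, 12, 18, 36.
Subgroups by order — order 1: 1; order 2: 19; order 3: 1; order 4: 9; order 6: 7; order 9: 1; order 12: 3; order 18: 3; order 36: 1.
Total: 1 + 19 + 1 + 9 + 7 + 1 + 3 + 3 + 1 = 45.

45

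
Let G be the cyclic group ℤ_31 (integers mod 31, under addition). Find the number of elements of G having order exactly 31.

In a cyclic group of order 31, the number of elements of order d (for d | 31) is φ(d).
φ(31) = 30.

30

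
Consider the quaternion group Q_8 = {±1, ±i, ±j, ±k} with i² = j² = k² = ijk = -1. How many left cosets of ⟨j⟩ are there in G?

2

|⟨j⟩| = 4 and |G| = 8.
By Lagrange, [G : H] = |G|/|H| = 8/4 = 2.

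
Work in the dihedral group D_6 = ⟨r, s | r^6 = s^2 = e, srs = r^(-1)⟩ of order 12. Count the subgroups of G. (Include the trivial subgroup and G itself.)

16

|G| = 12, so by Lagrange every subgroup order divides 12. Divisors: 1, 2, 3, 4, 6, 12.
Subgroups by order — order 1: 1; order 2: 7; order 3: 1; order 4: 3; order 6: 3; order 12: 1.
Total: 1 + 7 + 1 + 3 + 3 + 1 = 16.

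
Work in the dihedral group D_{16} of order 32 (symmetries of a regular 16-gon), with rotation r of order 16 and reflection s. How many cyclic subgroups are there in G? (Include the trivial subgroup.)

Each element a generates a cyclic subgroup ⟨a⟩; distinct elements may generate the same one (a cyclic group of order d has φ(d) generators).
Cyclic subgroups by order — order 1: 1; order 2: 17; order 4: 1; order 8: 1; order 16: 1.
Total: 21.

21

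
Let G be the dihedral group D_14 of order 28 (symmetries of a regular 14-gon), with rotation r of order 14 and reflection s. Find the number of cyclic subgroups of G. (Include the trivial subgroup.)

A cyclic subgroup of order d is generated by each of its φ(d) elements of order d, so the cyclic subgroups of order d number (#elements of order d)/φ(d).
Cyclic subgroups by order — order 1: 1; order 2: 15; order 7: 1; order 14: 1.
Total: 18.

18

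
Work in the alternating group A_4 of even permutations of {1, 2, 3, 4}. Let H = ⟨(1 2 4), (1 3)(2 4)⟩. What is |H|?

12

|⟨(1 2 4)⟩| = 3 and |⟨(1 3)(2 4)⟩| = 2, so |H| is a multiple of lcm(3, 2) = 6 and divides |G| = 12.
Closing {(1 2 4), (1 3)(2 4)} under the group operation gives all of G, so |H| = 12.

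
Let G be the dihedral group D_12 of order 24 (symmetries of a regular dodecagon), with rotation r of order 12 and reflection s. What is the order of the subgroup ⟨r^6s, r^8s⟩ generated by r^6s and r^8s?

12

|⟨r^6s⟩| = 2 and |⟨r^8s⟩| = 2, so |H| is a multiple of lcm(2, 2) = 2 and divides |G| = 24.
Closing under the operation: H = {e, r^2, r^4, r^6, r^8, r^10, s, r^2s, r^4s, r^6s, r^8s, r^10s}, so |H| = 12.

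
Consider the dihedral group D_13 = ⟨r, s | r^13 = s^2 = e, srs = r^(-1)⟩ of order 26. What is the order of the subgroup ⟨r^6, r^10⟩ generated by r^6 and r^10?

13

|⟨r^6⟩| = 13 and |⟨r^10⟩| = 13, so |H| is a multiple of lcm(13, 13) = 13 and divides |G| = 26.
Closing under the operation: H = {e, r, r^2, r^3, r^4, r^5, r^6, r^7, r^8, r^9, r^10, r^11, r^12}, so |H| = 13.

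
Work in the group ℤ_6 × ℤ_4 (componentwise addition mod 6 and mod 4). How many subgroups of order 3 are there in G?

|G| = 24 and 3 | 24, so subgroups of order 3 are possible by Lagrange.
The subgroups of order 3 are: {(0,0), (2,0), (4,0)}.
So G has 1 subgroup of order 3.

1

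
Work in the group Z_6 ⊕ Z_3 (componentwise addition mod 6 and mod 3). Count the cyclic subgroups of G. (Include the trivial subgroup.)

A cyclic subgroup of order d is generated by each of its φ(d) elements of order d, so the cyclic subgroups of order d number (#elements of order d)/φ(d).
Cyclic subgroups by order — order 1: 1; order 2: 1; order 3: 4; order 6: 4.
Total: 10.

10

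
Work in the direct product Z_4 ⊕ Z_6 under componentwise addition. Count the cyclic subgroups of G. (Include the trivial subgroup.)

Each element a generates a cyclic subgroup ⟨a⟩; distinct elements may generate the same one (a cyclic group of order d has φ(d) generators).
Cyclic subgroups by order — order 1: 1; order 2: 3; order 3: 1; order 4: 2; order 6: 3; order 12: 2.
Total: 12.

12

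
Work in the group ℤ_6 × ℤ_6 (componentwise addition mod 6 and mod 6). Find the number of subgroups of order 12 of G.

4

|G| = 36 and 12 | 36, so subgroups of order 12 are possible by Lagrange.
The subgroups of order 12 are: {(0,0), (0,1), (0,2), (0,3), (0,4), (0,5), (3,0), (3,1), (3,2), (3,3), (3,4), (3,5)}; {(0,0), (0,3), (1,0), (1,3), (2,0), (2,3), (3,0), (3,3), (4,0), (4,3), (5,0), (5,3)}; {(0,0), (0,3), (1,1), (1,4), (2,2), (2,5), (3,0), (3,3), (4,1), (4,4), (5,2), (5,5)}; {(0,0), (0,3), (1,2), (1,5), (2,1), (2,4), (3,0), (3,3), (4,2), (4,5), (5,1), (5,4)}.
So G has 4 subgroups of order 12.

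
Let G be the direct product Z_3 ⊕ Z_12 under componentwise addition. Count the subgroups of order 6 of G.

4

|G| = 36 and 6 | 36, so subgroups of order 6 are possible by Lagrange.
The subgroups of order 6 are: {(0,0), (0,2), (0,4), (0,6), (0,8), (0,10)}; {(0,0), (0,6), (1,0), (1,6), (2,0), (2,6)}; {(0,0), (0,6), (1,4), (1,10), (2,2), (2,8)}; {(0,0), (0,6), (1,2), (1,8), (2,4), (2,10)}.
So G has 4 subgroups of order 6.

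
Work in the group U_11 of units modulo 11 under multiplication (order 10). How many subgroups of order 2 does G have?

|G| = 10 and 2 | 10, so subgroups of order 2 are possible by Lagrange.
The subgroups of order 2 are: {1, 10}.
So G has 1 subgroup of order 2.

1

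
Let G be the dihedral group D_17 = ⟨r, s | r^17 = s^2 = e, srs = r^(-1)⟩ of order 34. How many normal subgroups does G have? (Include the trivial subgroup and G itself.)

G has 20 subgroups. Checking conjugation-invariance by order — order 1: 1/1 normal; order 2: 0/17 normal; order 17: 1/1 normal; order 34: 1/1 normal.
Total normal subgroups: 3.

3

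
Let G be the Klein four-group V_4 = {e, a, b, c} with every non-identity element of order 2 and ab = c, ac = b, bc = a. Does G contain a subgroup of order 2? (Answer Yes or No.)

Yes

2 | 4. A subgroup of order 2 is {e, a}.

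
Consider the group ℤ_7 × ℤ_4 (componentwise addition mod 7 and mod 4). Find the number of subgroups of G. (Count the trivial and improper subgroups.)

6

|G| = 28, so by Lagrange every subgroup order divides 28. Divisors: 1, 2, 4, 7, 14, 28.
Subgroups by order — order 1: 1; order 2: 1; order 4: 1; order 7: 1; order 14: 1; order 28: 1.
Total: 1 + 1 + 1 + 1 + 1 + 1 = 6.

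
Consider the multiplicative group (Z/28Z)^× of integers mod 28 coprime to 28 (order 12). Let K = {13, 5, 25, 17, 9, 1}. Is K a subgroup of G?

Yes

|K| = 6 divides |G| = 12, consistent with Lagrange.
K contains the identity, every element's inverse is in K, and K is closed under ·: it is a subgroup.
In fact K = ⟨17⟩.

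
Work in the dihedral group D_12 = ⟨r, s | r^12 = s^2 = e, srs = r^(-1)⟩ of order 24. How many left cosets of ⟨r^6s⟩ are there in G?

12

|⟨r^6s⟩| = 2 and |G| = 24.
By Lagrange, [G : H] = |G|/|H| = 24/2 = 12.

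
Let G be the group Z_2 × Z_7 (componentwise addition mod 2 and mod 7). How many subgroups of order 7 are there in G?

|G| = 14 and 7 | 14, so subgroups of order 7 are possible by Lagrange.
The subgroups of order 7 are: {(0,0), (0,1), (0,2), (0,3), (0,4), (0,5), (0,6)}.
So G has 1 subgroup of order 7.

1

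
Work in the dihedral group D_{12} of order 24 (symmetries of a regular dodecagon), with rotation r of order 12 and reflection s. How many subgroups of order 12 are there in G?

3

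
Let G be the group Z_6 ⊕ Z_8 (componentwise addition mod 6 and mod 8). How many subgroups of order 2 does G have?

3

|G| = 48 and 2 | 48, so subgroups of order 2 are possible by Lagrange.
The subgroups of order 2 are: {(0,0), (0,4)}; {(0,0), (3,0)}; {(0,0), (3,4)}.
So G has 3 subgroups of order 2.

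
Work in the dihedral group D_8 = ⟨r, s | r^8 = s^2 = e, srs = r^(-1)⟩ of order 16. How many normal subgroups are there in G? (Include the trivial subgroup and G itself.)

G has 19 subgroups. Checking conjugation-invariance by order — order 1: 1/1 normal; order 2: 1/9 normal; order 4: 1/5 normal; order 8: 3/3 normal; order 16: 1/1 normal.
Total normal subgroups: 7.

7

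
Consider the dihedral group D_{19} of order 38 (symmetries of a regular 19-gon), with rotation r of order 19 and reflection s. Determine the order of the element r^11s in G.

2

Computing powers of r^11s: the smallest k with (r^11s)^k = e is k = 2.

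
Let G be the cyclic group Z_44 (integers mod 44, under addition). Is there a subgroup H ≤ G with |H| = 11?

Yes

11 | 44. A subgroup of order 11 is {0, 4, 8, 12, 16, 20, 24, 28, 32, 36, 40}.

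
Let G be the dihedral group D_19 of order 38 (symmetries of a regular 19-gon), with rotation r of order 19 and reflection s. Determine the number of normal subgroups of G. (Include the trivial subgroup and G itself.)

3

G has 22 subgroups. Checking conjugation-invariance by order — order 1: 1/1 normal; order 2: 0/19 normal; order 19: 1/1 normal; order 38: 1/1 normal.
Total normal subgroups: 3.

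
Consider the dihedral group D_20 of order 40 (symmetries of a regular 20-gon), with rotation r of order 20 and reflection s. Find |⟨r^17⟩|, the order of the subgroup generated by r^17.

Computing powers of r^17: the smallest k with (r^17)^k = e is k = 20.

20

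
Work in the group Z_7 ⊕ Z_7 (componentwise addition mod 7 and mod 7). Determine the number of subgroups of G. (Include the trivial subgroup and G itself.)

10

|G| = 49, so by Lagrange every subgroup order divides 49. Divisors: 1, 7, 49.
Subgroups by order — order 1: 1; order 7: 8; order 49: 1.
Total: 1 + 8 + 1 = 10.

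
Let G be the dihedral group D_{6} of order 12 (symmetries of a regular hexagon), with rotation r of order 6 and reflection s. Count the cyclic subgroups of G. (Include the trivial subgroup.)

Each element a generates a cyclic subgroup ⟨a⟩; distinct elements may generate the same one (a cyclic group of order d has φ(d) generators).
Cyclic subgroups by order — order 1: 1; order 2: 7; order 3: 1; order 6: 1.
Total: 10.

10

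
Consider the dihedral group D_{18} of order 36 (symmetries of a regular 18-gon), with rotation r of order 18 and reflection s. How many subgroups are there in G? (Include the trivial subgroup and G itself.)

45

|G| = 36, so by Lagrange every subgroup order divides 36. Divisors: 1, 2, 3, 4, 6, 9, 12, 18, 36.
Subgroups by order — order 1: 1; order 2: 19; order 3: 1; order 4: 9; order 6: 7; order 9: 1; order 12: 3; order 18: 3; order 36: 1.
Total: 1 + 19 + 1 + 9 + 7 + 1 + 3 + 3 + 1 = 45.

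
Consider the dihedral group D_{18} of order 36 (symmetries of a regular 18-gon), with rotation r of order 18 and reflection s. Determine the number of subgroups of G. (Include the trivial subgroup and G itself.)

|G| = 36, so by Lagrange every subgroup order divides 36. Divisors: 1, 2, 3, 4, 6, 9, 12, 18, 36.
Subgroups by order — order 1: 1; order 2: 19; order 3: 1; order 4: 9; order 6: 7; order 9: 1; order 12: 3; order 18: 3; order 36: 1.
Total: 1 + 19 + 1 + 9 + 7 + 1 + 3 + 3 + 1 = 45.

45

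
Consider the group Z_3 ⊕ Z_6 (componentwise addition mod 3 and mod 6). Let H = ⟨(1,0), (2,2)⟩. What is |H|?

|⟨(1,0)⟩| = 3 and |⟨(2,2)⟩| = 3, so |H| is a multiple of lcm(3, 3) = 3 and divides |G| = 18.
Closing under the operation: H = {(0,0), (0,2), (0,4), (1,0), (1,2), (1,4), (2,0), (2,2), (2,4)}, so |H| = 9.

9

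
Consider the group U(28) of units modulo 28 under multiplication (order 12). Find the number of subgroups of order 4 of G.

1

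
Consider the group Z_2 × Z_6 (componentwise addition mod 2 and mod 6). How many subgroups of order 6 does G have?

|G| = 12 and 6 | 12, so subgroups of order 6 are possible by Lagrange.
The subgroups of order 6 are: {(0,0), (0,1), (0,2), (0,3), (0,4), (0,5)}; {(0,0), (0,2), (0,4), (1,0), (1,2), (1,4)}; {(0,0), (0,2), (0,4), (1,1), (1,3), (1,5)}.
So G has 3 subgroups of order 6.

3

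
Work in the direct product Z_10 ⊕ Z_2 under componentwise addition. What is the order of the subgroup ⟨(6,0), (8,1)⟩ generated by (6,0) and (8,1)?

10

|⟨(6,0)⟩| = 5 and |⟨(8,1)⟩| = 10, so |H| is a multiple of lcm(5, 10) = 10 and divides |G| = 20.
Closing under the operation: H = {(0,0), (0,1), (2,0), (2,1), (4,0), (4,1), (6,0), (6,1), (8,0), (8,1)}, so |H| = 10.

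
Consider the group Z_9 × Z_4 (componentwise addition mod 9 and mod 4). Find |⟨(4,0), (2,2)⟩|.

18

|⟨(4,0)⟩| = 9 and |⟨(2,2)⟩| = 18, so |H| is a multiple of lcm(9, 18) = 18 and divides |G| = 36.
Closing under the operation: H = {(0,0), (0,2), (1,0), (1,2), (2,0), (2,2), (3,0), (3,2), (4,0), (4,2), (5,0), (5,2), (6,0), (6,2), (7,0), (7,2), (8,0), (8,2)}, so |H| = 18.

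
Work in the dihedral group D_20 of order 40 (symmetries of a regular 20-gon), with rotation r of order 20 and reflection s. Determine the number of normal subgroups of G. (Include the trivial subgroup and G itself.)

9

G has 48 subgroups. Checking conjugation-invariance by order — order 1: 1/1 normal; order 2: 1/21 normal; order 4: 1/11 normal; order 5: 1/1 normal; order 8: 0/5 normal; order 10: 1/5 normal; order 20: 3/3 normal; order 40: 1/1 normal.
Total normal subgroups: 9.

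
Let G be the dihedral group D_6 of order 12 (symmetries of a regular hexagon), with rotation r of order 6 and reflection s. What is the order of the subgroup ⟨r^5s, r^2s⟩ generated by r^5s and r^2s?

4

|⟨r^5s⟩| = 2 and |⟨r^2s⟩| = 2, so |H| is a multiple of lcm(2, 2) = 2 and divides |G| = 12.
Closing under the operation: H = {e, r^3, r^2s, r^5s}, so |H| = 4.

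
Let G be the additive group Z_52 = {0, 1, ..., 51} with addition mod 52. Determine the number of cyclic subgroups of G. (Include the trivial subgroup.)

6

Group the elements of G by the cyclic subgroup they generate; each cyclic subgroup of order d accounts for φ(d) elements.
Cyclic subgroups by order — order 1: 1; order 2: 1; order 4: 1; order 13: 1; order 26: 1; order 52: 1.
Total: 6.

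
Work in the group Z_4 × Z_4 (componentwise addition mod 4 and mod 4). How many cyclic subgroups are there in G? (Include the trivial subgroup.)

Group the elements of G by the cyclic subgroup they generate; each cyclic subgroup of order d accounts for φ(d) elements.
Cyclic subgroups by order — order 1: 1; order 2: 3; order 4: 6.
Total: 10.

10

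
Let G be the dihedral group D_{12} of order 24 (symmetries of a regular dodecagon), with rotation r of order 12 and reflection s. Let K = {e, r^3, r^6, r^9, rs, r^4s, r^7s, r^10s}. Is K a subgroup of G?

|K| = 8 divides |G| = 24, consistent with Lagrange.
K contains the identity, every element's inverse is in K, and K is closed under ·: it is a subgroup.

Yes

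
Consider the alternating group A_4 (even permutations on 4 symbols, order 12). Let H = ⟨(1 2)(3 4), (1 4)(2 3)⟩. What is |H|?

4

|⟨(1 2)(3 4)⟩| = 2 and |⟨(1 4)(2 3)⟩| = 2, so |H| is a multiple of lcm(2, 2) = 2 and divides |G| = 12.
Closing under the operation: H = {e, (1 2)(3 4), (1 3)(2 4), (1 4)(2 3)}, so |H| = 4.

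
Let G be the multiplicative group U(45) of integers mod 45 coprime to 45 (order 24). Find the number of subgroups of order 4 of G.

|G| = 24 and 4 | 24, so subgroups of order 4 are possible by Lagrange.
The subgroups of order 4 are: {1, 8, 17, 19}; {1, 19, 26, 44}; {1, 19, 28, 37}.
So G has 3 subgroups of order 4.

3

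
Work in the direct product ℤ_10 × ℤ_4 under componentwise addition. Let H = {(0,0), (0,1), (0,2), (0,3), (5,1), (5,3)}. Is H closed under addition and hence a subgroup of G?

No

|H| = 6 does not divide |G| = 40, so by Lagrange H is not a subgroup.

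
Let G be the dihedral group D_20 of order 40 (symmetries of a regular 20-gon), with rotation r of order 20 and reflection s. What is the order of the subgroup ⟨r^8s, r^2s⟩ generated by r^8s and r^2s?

|⟨r^8s⟩| = 2 and |⟨r^2s⟩| = 2, so |H| is a multiple of lcm(2, 2) = 2 and divides |G| = 40.
Closing under the operation: H = {e, r^2, r^4, r^6, r^8, r^10, r^12, r^14, r^16, r^18, s, r^2s, r^4s, r^6s, r^8s, r^10s, r^12s, r^14s, r^16s, r^18s}, so |H| = 20.

20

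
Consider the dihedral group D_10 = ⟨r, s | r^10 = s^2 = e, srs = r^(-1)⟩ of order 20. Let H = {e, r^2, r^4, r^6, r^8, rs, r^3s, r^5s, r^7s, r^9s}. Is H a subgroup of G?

|H| = 10 divides |G| = 20, consistent with Lagrange.
H contains the identity, every element's inverse is in H, and H is closed under ·: it is a subgroup.

Yes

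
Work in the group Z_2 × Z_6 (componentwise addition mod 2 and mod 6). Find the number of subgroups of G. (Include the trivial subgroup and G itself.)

10

|G| = 12, so by Lagrange every subgroup order divides 12. Divisors: 1, 2, 3, 4, 6, 12.
Subgroups by order — order 1: 1; order 2: 3; order 3: 1; order 4: 1; order 6: 3; order 12: 1.
Total: 1 + 3 + 1 + 1 + 3 + 1 = 10.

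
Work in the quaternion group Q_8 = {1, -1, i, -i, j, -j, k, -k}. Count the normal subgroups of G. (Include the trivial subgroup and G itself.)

6

G has 6 subgroups. Checking conjugation-invariance by order — order 1: 1/1 normal; order 2: 1/1 normal; order 4: 3/3 normal; order 8: 1/1 normal.
Total normal subgroups: 6.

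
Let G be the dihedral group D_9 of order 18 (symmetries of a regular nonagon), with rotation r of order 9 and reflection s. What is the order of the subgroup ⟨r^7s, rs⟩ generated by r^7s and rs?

|⟨r^7s⟩| = 2 and |⟨rs⟩| = 2, so |H| is a multiple of lcm(2, 2) = 2 and divides |G| = 18.
Closing under the operation: H = {e, r^3, r^6, rs, r^4s, r^7s}, so |H| = 6.

6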